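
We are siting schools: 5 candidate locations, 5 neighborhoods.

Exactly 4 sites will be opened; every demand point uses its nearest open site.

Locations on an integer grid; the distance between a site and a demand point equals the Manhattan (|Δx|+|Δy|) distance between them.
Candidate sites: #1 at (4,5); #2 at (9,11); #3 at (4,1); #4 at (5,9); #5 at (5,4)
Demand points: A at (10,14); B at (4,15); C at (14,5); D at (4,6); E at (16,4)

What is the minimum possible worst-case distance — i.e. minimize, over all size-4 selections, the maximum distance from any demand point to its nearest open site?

Open {#1, #2, #3, #5}.
  Farthest demand point is E at distance 11 (to #5); all others are ≤ 11.
With {#1, #2, #4, #5} the worst case is 11.
With {#1, #3, #4, #5} the worst case is 11.
No size-4 selection achieves below 11.

11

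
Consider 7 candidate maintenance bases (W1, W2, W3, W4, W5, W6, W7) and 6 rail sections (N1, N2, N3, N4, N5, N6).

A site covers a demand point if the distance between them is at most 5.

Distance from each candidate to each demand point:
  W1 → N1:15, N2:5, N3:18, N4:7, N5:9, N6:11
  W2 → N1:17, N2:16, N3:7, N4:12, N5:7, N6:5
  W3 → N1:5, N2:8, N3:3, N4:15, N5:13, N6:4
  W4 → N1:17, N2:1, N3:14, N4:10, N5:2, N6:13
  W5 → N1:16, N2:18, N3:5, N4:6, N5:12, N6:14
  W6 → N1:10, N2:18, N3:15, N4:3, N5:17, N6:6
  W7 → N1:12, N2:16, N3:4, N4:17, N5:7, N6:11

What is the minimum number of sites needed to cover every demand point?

3

Coverage sets (demand points within 5 of each site):
  W1: {N2}
  W2: {N6}
  W3: {N1, N3, N6}
  W4: {N2, N5}
  W5: {N3}
  W6: {N4}
  W7: {N3}
No 2 sites suffice: every size-2 union leaves at least one demand point uncovered.
But {W3, W4, W6} covers everything, so the minimum is 3.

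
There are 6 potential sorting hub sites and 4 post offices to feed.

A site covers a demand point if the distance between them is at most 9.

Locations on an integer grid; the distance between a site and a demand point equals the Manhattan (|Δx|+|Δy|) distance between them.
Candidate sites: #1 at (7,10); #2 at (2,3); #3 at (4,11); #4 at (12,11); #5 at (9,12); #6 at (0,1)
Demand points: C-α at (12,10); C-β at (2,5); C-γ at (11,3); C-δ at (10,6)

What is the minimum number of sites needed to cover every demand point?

Coverage sets (demand points within 9 of each site):
  #1: {C-α, C-δ}
  #2: {C-β, C-γ}
  #3: {C-α, C-β}
  #4: {C-α, C-γ, C-δ}
  #5: {C-α, C-δ}
  #6: {C-β}
No single site covers all 4 demand points.
But {#1, #2} covers everything, so the minimum is 2.

2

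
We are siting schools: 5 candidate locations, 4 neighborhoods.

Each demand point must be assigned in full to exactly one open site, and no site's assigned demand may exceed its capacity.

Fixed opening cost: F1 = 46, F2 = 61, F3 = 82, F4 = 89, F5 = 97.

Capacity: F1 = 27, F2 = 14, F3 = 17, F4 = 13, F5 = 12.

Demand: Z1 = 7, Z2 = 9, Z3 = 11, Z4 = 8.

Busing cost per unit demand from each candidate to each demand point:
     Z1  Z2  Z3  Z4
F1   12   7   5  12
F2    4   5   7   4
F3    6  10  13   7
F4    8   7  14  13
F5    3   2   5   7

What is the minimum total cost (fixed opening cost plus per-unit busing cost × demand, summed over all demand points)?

341

Open {F1, F2}; cheapest assignment that respects the capacities:
  F1 (cap 27, load 27): Z1, Z2, Z3 — cost 7×12 + 9×7 + 11×5 = 202
  F2 (cap 14, load 8): Z4 — cost 8×4 = 32
  Shipping 234, fixed 107 → total 341.
  Any other capacity-feasible assignment to {F1, F2} ships for at least 234.
Compare {F1, F3}: its best feasible assignment gives total 344.
Compare {F1, F2, F5}: its best feasible assignment gives total 375.
Every other set of open sites that can feasibly serve all demand totals ≥ 344 even under its best assignment. Minimum: 341.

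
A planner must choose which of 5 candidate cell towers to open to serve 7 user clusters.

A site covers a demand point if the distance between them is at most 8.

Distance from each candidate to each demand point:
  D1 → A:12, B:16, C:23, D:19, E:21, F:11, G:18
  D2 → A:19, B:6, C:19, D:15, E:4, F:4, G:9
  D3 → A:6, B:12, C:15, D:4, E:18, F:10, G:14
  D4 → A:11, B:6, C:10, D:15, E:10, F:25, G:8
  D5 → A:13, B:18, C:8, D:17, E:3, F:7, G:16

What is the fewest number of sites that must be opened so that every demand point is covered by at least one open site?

3

Coverage sets (demand points within 8 of each site):
  D1: {}
  D2: {B, E, F}
  D3: {A, D}
  D4: {B, G}
  D5: {C, E, F}
No 2 sites suffice: every size-2 union leaves at least one demand point uncovered.
But {D3, D4, D5} covers everything, so the minimum is 3.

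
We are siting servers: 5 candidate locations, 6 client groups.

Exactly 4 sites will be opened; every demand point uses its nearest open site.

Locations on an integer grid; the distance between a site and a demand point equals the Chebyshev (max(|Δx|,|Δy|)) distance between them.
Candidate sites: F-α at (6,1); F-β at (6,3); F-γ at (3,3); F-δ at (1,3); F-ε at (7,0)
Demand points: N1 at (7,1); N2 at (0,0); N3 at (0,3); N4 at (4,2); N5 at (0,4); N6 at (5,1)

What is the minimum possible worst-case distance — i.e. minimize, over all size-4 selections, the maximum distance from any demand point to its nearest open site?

Open {F-α, F-β, F-γ, F-δ}.
  Farthest demand point is N2 at distance 3 (to F-γ); all others are ≤ 3.
With {F-α, F-β, F-γ, F-ε} the worst case is 3.
With {F-α, F-β, F-δ, F-ε} the worst case is 3.
No size-4 selection achieves below 3.

3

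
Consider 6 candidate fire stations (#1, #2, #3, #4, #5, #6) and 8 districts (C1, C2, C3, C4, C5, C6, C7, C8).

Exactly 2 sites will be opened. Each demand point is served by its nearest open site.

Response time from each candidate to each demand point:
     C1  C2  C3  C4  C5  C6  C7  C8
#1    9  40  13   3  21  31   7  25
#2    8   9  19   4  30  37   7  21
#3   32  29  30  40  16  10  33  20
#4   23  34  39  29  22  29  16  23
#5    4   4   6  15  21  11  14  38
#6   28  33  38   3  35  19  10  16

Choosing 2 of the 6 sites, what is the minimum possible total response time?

Open {#5, #6}.
  C1→#5 4, C2→#5 4, C3→#5 6, C4→#6 3, C5→#5 21, C6→#5 11, C7→#6 10, C8→#6 16  ⇒ total 75.
Compare {#2, #5}: total 78.
Compare {#1, #5}: total 81.
No size-2 selection does better; minimum is 75.

75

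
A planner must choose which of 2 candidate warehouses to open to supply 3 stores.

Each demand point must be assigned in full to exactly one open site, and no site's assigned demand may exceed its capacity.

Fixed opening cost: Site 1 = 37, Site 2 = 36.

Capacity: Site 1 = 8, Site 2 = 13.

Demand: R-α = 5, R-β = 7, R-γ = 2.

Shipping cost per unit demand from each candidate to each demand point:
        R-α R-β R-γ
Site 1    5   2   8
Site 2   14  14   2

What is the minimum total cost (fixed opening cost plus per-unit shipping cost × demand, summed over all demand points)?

161

Open {Site 1, Site 2}; cheapest assignment that respects the capacities:
  Site 1 (cap 8, load 7): R-β — cost 7×2 = 14
  Site 2 (cap 13, load 7): R-α, R-γ — cost 5×14 + 2×2 = 74
  Shipping 88, fixed 73 → total 161.
  Any other capacity-feasible assignment to {Site 1, Site 2} ships for at least 88.
Total demand is 14 and no other set of sites has combined capacity ≥ 14, so {Site 1, Site 2} is the only feasible choice of open sites. Minimum: 161.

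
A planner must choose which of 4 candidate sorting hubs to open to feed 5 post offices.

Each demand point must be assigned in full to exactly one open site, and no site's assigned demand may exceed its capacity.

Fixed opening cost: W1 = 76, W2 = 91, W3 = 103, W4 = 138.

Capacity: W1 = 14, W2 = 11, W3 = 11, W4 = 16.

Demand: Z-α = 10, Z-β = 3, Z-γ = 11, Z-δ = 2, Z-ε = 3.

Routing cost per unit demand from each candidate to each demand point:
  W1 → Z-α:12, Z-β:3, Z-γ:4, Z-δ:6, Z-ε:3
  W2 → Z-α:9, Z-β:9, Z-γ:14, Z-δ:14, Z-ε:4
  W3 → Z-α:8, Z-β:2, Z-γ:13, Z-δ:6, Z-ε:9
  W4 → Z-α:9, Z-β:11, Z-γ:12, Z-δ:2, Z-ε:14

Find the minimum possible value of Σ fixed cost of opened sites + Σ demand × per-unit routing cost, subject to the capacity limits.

394

Open {W1, W4}; cheapest assignment that respects the capacities:
  W1 (cap 14, load 14): Z-γ, Z-ε — cost 11×4 + 3×3 = 53
  W4 (cap 16, load 15): Z-α, Z-β, Z-δ — cost 10×9 + 3×11 + 2×2 = 127
  Shipping 180, fixed 214 → total 394.
  Any other capacity-feasible assignment to {W1, W4} ships for at least 180.
Compare {W1, W2, W3}: its best feasible assignment gives total 431.
Compare {W1, W2, W4}: its best feasible assignment gives total 464.
Every other set of open sites that can feasibly serve all demand totals ≥ 431 even under its best assignment. Minimum: 394.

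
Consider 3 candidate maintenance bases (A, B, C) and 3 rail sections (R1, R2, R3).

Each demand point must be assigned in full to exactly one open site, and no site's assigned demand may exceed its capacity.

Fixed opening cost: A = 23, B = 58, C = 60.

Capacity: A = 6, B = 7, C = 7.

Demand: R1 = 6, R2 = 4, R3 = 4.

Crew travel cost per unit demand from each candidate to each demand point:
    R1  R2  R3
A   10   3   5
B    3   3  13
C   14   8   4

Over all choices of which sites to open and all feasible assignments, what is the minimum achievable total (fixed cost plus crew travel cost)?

Open {A, B, C}; cheapest assignment that respects the capacities:
  A (cap 6, load 4): R2 — cost 4×3 = 12
  B (cap 7, load 6): R1 — cost 6×3 = 18
  C (cap 7, load 4): R3 — cost 4×4 = 16
  Shipping 46, fixed 141 → total 187.
  Any other capacity-feasible assignment to {A, B, C} ships for at least 46.
Total demand is 14; every other set of sites either has combined capacity below 14 or cannot fit the demands without splitting one across sites, so {A, B, C} is the only feasible choice of open sites. Minimum: 187.

187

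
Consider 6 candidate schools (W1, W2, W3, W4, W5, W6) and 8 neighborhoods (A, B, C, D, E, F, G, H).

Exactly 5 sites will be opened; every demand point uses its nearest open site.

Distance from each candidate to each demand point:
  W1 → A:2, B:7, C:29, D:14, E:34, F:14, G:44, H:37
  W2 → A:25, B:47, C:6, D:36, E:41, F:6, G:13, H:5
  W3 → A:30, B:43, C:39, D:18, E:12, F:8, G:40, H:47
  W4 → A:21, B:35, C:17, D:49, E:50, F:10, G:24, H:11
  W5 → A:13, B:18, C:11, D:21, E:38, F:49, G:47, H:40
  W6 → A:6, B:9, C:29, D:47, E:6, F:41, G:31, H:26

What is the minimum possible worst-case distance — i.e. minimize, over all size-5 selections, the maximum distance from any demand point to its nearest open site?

14

Open {W1, W2, W3, W4, W5}.
  Farthest demand point is D at distance 14 (to W1); all others are ≤ 14.
With {W1, W2, W3, W4, W6} the worst case is 14.
With {W1, W2, W3, W5, W6} the worst case is 14.
No size-5 selection achieves below 14.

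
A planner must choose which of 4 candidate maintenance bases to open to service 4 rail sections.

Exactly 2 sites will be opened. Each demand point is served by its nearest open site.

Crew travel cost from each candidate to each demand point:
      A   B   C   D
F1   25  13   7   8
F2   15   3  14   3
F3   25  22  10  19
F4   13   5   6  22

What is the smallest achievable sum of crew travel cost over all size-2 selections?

Open {F2, F4}.
  A→F4 13, B→F2 3, C→F4 6, D→F2 3  ⇒ total 25.
Compare {F1, F2}: total 28.
Compare {F2, F3}: total 31.
No size-2 selection does better; minimum is 25.

25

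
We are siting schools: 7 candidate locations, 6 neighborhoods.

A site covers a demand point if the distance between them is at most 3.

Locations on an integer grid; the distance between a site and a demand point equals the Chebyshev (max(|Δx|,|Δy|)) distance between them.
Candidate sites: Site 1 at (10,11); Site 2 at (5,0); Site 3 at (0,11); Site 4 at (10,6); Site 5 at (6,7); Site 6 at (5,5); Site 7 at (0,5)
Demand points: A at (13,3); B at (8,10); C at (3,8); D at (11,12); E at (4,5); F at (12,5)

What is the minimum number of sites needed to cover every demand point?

3

Coverage sets (demand points within 3 of each site):
  Site 1: {B, D}
  Site 2: {}
  Site 3: {C}
  Site 4: {A, F}
  Site 5: {B, C, E}
  Site 6: {C, E}
  Site 7: {C}
No 2 sites suffice: every size-2 union leaves at least one demand point uncovered.
But {Site 1, Site 4, Site 5} covers everything, so the minimum is 3.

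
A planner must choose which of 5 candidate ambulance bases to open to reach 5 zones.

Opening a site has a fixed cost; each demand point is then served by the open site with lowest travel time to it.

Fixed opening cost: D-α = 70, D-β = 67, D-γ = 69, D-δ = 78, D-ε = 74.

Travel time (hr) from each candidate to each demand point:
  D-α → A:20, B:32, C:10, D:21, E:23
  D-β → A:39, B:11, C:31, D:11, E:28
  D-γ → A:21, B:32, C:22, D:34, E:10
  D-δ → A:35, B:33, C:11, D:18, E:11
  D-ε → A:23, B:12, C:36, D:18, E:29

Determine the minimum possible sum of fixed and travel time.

Open {D-α}: assign each demand point to its cheapest open site.
  A→D-α 20, B→D-α 32, C→D-α 10, D→D-α 21, E→D-α 23
  travel time 106, fixed 70 → total 176.
Compare {D-δ}: travel time 108 + fixed 78 = 186.
Compare {D-β}: travel time 120 + fixed 67 = 187.
Compare {D-γ}: travel time 119 + fixed 69 = 188.
All other subsets cost ≥ 186. Minimum total cost: 176.

176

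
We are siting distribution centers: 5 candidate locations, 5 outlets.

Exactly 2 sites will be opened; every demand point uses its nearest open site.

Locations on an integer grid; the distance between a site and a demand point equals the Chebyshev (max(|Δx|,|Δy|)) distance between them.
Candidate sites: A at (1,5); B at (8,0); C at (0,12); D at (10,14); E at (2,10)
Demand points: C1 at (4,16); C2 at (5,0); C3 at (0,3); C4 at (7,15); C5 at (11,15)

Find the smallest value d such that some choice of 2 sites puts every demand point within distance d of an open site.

6

Open {A, D}.
  Farthest demand point is C1 at distance 6 (to D); all others are ≤ 6.
With {B, D} the worst case is 8.
With {A, E} the worst case is 9.
No size-2 selection achieves below 6.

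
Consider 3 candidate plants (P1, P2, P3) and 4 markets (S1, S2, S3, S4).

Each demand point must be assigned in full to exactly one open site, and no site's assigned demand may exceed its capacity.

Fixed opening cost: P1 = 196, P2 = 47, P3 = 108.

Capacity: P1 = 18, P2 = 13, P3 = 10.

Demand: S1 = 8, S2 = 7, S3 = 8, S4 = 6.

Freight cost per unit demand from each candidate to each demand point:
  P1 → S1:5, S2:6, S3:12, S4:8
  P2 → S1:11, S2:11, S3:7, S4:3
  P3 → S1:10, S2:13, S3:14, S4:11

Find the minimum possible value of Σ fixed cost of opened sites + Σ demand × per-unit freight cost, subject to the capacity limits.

474

Open {P1, P2}; cheapest assignment that respects the capacities:
  P1 (cap 18, load 16): S1, S3 — cost 8×5 + 8×12 = 136
  P2 (cap 13, load 13): S2, S4 — cost 7×11 + 6×3 = 95
  Shipping 231, fixed 243 → total 474.
  Any other capacity-feasible assignment to {P1, P2} ships for at least 231.
Compare {P1, P2, P3}: its best feasible assignment gives total 555.
Every other set of open sites that can feasibly serve all demand totals ≥ 555 even under its best assignment. Minimum: 474.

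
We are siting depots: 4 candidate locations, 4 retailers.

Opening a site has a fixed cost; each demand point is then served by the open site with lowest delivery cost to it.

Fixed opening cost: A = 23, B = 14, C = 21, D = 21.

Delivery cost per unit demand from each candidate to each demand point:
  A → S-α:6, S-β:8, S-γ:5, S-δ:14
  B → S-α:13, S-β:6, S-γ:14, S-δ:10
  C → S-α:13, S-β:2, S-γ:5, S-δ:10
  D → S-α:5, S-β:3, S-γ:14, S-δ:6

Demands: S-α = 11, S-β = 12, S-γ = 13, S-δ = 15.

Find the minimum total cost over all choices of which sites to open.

Open {C, D}: assign each demand point to its cheapest open site.
  S-α→D 11×5=55, S-β→C 12×2=24, S-γ→C 13×5=65, S-δ→D 15×6=90
  delivery cost 234, fixed 42 → total 276.
Compare {A, D}: delivery cost 246 + fixed 44 = 290.
Compare {B, C, D}: delivery cost 234 + fixed 56 = 290.
Compare {A, C, D}: delivery cost 234 + fixed 65 = 299.
All other subsets cost ≥ 290. Minimum total cost: 276.

276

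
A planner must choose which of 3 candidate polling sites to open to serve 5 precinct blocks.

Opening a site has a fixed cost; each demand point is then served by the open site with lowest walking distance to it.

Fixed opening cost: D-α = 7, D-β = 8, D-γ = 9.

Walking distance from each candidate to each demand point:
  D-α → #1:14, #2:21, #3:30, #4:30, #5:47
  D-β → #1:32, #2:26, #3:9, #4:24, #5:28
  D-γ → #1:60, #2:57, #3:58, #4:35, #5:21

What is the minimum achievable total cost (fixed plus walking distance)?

Open {D-α, D-β}: assign each demand point to its cheapest open site.
  #1→D-α 14, #2→D-α 21, #3→D-β 9, #4→D-β 24, #5→D-β 28
  walking distance 96, fixed 15 → total 111.
Compare {D-α, D-β, D-γ}: walking distance 89 + fixed 24 = 113.
Compare {D-β}: walking distance 119 + fixed 8 = 127.
Compare {D-β, D-γ}: walking distance 112 + fixed 17 = 129.
All other subsets cost ≥ 113. Minimum total cost: 111.

111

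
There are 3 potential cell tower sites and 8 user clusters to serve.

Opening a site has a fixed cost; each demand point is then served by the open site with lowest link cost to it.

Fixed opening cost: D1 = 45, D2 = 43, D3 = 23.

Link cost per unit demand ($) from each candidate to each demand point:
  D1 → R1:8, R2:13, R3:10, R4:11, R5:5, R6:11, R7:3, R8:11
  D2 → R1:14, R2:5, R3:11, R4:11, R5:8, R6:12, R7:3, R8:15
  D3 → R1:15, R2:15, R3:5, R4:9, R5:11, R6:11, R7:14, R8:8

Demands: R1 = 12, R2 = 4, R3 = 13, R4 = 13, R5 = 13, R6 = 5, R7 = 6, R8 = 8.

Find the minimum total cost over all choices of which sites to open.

Open {D1, D3}: assign each demand point to its cheapest open site.
  R1→D1 12×8=96, R2→D1 4×13=52, R3→D3 13×5=65, R4→D3 13×9=117, R5→D1 13×5=65, R6→D1 5×11=55, R7→D1 6×3=18, R8→D3 8×8=64
  link cost 532, fixed 68 → total 600.
Compare {D1, D2, D3}: link cost 500 + fixed 111 = 611.
Compare {D2, D3}: link cost 611 + fixed 66 = 677.
Compare {D1}: link cost 647 + fixed 45 = 692.
All other subsets cost ≥ 611. Minimum total cost: 600.

600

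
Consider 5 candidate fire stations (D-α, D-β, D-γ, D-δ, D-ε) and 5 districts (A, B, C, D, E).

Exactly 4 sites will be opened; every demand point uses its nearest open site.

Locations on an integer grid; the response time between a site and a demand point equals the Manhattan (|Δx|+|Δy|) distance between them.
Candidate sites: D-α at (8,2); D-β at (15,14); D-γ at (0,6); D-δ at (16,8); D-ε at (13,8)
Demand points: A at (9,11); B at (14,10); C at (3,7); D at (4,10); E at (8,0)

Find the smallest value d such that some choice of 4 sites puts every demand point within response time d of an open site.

8

Open {D-α, D-β, D-γ, D-ε}.
  Farthest demand point is D at response time 8 (to D-γ); all others are ≤ 8.
With {D-α, D-γ, D-δ, D-ε} the worst case is 8.
With {D-α, D-β, D-γ, D-δ} the worst case is 9.
No size-4 selection achieves below 8.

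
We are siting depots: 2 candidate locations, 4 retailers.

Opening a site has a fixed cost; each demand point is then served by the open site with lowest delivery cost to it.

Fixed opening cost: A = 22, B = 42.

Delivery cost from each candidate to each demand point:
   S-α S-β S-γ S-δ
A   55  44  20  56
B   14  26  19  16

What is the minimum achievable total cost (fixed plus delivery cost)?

117

Open {B}: assign each demand point to its cheapest open site.
  S-α→B 14, S-β→B 26, S-γ→B 19, S-δ→B 16
  delivery cost 75, fixed 42 → total 117.
Compare {A, B}: delivery cost 75 + fixed 64 = 139.
Compare {A}: delivery cost 175 + fixed 22 = 197.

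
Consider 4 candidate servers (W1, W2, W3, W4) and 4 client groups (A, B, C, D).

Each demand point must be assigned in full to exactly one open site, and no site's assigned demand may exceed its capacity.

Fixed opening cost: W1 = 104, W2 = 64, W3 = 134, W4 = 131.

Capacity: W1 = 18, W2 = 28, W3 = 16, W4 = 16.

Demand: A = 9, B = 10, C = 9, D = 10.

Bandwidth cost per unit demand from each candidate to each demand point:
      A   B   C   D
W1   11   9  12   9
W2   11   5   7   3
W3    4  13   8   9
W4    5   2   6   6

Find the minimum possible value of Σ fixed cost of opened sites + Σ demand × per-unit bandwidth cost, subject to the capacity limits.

407

Open {W2, W4}; cheapest assignment that respects the capacities:
  W2 (cap 28, load 28): A, C, D — cost 9×11 + 9×7 + 10×3 = 192
  W4 (cap 16, load 10): B — cost 10×2 = 20
  Shipping 212, fixed 195 → total 407.
  Any other capacity-feasible assignment to {W2, W4} ships for at least 212.
Compare {W1, W2}: its best feasible assignment gives total 450.
Compare {W2, W3, W4}: its best feasible assignment gives total 478.
Every other set of open sites that can feasibly serve all demand totals ≥ 450 even under its best assignment. Minimum: 407.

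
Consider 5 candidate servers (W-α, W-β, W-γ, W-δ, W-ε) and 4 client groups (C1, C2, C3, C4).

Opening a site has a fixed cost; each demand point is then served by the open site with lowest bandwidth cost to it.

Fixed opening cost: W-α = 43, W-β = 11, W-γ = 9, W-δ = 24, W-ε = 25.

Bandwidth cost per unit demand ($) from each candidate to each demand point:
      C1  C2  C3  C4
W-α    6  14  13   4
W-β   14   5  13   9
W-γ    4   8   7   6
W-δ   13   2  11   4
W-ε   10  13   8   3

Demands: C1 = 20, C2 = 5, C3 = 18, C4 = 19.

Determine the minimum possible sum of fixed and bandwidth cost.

Open {W-γ, W-δ}: assign each demand point to its cheapest open site.
  C1→W-γ 20×4=80, C2→W-δ 5×2=10, C3→W-γ 18×7=126, C4→W-δ 19×4=76
  bandwidth cost 292, fixed 33 → total 325.
Compare {W-γ, W-δ, W-ε}: bandwidth cost 273 + fixed 58 = 331.
Compare {W-β, W-γ, W-ε}: bandwidth cost 288 + fixed 45 = 333.
Compare {W-β, W-γ, W-δ}: bandwidth cost 292 + fixed 44 = 336.
All other subsets cost ≥ 331. Minimum total cost: 325.

325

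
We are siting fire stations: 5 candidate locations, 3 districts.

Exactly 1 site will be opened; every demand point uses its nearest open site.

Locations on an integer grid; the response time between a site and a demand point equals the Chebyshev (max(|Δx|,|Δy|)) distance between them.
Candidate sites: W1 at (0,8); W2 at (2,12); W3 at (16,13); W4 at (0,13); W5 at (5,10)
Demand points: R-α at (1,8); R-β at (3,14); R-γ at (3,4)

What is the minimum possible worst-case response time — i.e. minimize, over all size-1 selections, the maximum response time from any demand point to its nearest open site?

6

Open {W1}.
  Farthest demand point is R-β at response time 6 (to W1); all others are ≤ 6.
With {W5} the worst case is 6.
With {W2} the worst case is 8.
No size-1 selection achieves below 6.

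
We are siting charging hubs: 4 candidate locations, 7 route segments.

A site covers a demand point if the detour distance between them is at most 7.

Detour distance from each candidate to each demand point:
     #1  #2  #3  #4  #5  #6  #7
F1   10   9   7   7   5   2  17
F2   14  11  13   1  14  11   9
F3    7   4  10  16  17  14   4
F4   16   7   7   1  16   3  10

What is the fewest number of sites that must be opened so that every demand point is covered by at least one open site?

2

Coverage sets (demand points within 7 of each site):
  F1: {#3, #4, #5, #6}
  F2: {#4}
  F3: {#1, #2, #7}
  F4: {#2, #3, #4, #6}
No single site covers all 7 demand points.
But {F1, F3} covers everything, so the minimum is 2.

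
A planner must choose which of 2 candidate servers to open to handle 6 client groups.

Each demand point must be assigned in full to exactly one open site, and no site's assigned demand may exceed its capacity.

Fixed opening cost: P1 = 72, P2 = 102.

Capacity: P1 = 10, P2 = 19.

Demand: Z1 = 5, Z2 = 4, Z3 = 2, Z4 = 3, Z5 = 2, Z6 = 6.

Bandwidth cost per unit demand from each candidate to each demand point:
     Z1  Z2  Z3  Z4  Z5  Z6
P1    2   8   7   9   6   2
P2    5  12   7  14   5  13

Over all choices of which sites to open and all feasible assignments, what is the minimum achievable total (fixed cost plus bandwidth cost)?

Open {P1, P2}; cheapest assignment that respects the capacities:
  P1 (cap 10, load 10): Z2, Z6 — cost 4×8 + 6×2 = 44
  P2 (cap 19, load 12): Z1, Z3, Z4, Z5 — cost 5×5 + 2×7 + 3×14 + 2×5 = 91
  Shipping 135, fixed 174 → total 309.
  Any other capacity-feasible assignment to {P1, P2} ships for at least 135.
Total demand is 22 and no other set of sites has combined capacity ≥ 22, so {P1, P2} is the only feasible choice of open sites. Minimum: 309.

309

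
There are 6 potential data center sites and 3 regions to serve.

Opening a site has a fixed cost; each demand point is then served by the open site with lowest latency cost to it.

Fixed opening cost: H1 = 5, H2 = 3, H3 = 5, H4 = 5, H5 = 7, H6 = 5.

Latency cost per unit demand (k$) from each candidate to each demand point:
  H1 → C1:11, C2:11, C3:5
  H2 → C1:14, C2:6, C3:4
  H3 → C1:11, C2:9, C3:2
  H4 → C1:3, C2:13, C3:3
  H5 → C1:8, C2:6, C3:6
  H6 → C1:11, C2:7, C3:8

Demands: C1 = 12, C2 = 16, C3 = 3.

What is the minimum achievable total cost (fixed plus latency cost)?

149

Open {H2, H4}: assign each demand point to its cheapest open site.
  C1→H4 12×3=36, C2→H2 16×6=96, C3→H4 3×3=9
  latency cost 141, fixed 8 → total 149.
Compare {H2, H3, H4}: latency cost 138 + fixed 13 = 151.
Compare {H4, H5}: latency cost 141 + fixed 12 = 153.
Compare {H1, H2, H4}: latency cost 141 + fixed 13 = 154.
All other subsets cost ≥ 151. Minimum total cost: 149.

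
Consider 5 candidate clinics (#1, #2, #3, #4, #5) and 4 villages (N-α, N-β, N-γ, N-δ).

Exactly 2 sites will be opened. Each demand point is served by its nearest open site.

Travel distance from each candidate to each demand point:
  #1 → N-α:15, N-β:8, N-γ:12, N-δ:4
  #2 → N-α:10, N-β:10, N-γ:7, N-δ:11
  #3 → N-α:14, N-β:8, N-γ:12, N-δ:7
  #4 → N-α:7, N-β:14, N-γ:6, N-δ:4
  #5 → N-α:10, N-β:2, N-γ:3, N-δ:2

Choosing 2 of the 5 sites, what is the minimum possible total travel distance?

Open {#4, #5}.
  N-α→#4 7, N-β→#5 2, N-γ→#5 3, N-δ→#5 2  ⇒ total 14.
Compare {#1, #5}: total 17.
Compare {#2, #5}: total 17.
No size-2 selection does better; minimum is 14.

14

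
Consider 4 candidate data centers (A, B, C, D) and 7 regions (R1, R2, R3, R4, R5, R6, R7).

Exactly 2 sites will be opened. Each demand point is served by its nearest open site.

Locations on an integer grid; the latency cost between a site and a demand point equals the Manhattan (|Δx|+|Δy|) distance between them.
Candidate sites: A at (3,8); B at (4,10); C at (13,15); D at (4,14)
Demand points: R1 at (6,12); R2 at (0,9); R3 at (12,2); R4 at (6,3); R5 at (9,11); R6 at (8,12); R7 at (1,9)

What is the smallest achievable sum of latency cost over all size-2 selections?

46

Open {A, B}.
  R1→B 4, R2→A 4, R3→A 15, R4→A 8, R5→B 6, R6→B 6, R7→A 3  ⇒ total 46.
Compare {A, D}: total 48.
Compare {B, C}: total 48.
No size-2 selection does better; minimum is 46.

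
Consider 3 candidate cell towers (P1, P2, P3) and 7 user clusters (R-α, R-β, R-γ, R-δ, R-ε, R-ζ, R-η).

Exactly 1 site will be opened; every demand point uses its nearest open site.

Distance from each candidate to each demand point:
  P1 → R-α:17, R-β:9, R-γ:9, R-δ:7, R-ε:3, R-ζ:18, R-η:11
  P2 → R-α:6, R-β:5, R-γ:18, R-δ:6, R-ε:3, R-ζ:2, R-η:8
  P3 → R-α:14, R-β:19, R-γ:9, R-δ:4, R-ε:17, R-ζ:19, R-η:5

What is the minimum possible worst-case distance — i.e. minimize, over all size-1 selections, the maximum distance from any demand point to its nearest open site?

18

Open {P1}.
  Farthest demand point is R-ζ at distance 18 (to P1); all others are ≤ 18.
With {P2} the worst case is 18.
With {P3} the worst case is 19.
No size-1 selection achieves below 18.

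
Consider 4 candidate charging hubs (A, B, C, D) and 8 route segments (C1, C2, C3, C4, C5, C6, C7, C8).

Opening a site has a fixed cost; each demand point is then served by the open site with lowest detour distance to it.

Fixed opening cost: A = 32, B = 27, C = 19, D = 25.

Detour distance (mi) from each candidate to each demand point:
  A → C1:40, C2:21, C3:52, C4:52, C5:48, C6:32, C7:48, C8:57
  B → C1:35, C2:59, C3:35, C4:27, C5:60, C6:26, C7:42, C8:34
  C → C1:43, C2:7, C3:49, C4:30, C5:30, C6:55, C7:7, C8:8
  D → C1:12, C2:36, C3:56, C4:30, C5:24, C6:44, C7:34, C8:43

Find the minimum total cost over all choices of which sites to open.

Open {B, C, D}: assign each demand point to its cheapest open site.
  C1→D 12, C2→C 7, C3→B 35, C4→B 27, C5→D 24, C6→B 26, C7→C 7, C8→C 8
  detour distance 146, fixed 71 → total 217.
Compare {B, C}: detour distance 175 + fixed 46 = 221.
Compare {C, D}: detour distance 181 + fixed 44 = 225.
Compare {A, C, D}: detour distance 169 + fixed 76 = 245.
All other subsets cost ≥ 221. Minimum total cost: 217.

217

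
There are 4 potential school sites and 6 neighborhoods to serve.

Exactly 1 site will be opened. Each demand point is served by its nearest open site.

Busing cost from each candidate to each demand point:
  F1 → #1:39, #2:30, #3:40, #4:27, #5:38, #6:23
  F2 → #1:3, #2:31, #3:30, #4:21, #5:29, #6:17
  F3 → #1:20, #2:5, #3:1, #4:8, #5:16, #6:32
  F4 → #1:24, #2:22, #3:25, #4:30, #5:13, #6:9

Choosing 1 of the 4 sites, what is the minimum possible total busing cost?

Open {F3}.
  #1→F3 20, #2→F3 5, #3→F3 1, #4→F3 8, #5→F3 16, #6→F3 32  ⇒ total 82.
Compare {F4}: total 123.
Compare {F2}: total 131.
No size-1 selection does better; minimum is 82.

82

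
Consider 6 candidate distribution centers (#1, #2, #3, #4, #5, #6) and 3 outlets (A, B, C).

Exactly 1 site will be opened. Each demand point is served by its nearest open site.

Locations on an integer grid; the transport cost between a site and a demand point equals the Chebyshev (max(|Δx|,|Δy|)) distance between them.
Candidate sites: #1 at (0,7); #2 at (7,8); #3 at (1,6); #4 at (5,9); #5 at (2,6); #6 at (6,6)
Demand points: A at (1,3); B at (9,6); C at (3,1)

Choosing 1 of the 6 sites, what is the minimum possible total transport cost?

13

Open {#6}.
  A→#6 5, B→#6 3, C→#6 5  ⇒ total 13.
Compare {#2}: total 15.
Compare {#5}: total 15.
No size-1 selection does better; minimum is 13.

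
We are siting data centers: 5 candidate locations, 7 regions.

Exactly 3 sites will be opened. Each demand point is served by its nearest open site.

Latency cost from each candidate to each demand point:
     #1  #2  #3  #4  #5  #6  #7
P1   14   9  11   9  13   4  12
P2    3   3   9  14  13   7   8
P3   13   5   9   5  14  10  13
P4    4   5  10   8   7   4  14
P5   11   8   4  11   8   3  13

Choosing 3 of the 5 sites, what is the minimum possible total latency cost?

34

Open {P2, P3, P5}.
  #1→P2 3, #2→P2 3, #3→P5 4, #4→P3 5, #5→P5 8, #6→P5 3, #7→P2 8  ⇒ total 34.
Compare {P2, P4, P5}: total 36.
Compare {P1, P2, P5}: total 38.
No size-3 selection does better; minimum is 34.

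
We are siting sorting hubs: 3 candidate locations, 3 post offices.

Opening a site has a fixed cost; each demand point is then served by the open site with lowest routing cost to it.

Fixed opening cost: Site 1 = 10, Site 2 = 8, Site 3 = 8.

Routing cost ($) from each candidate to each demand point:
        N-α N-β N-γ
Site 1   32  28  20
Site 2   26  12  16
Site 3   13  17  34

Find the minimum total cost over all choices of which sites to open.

57

Open {Site 2, Site 3}: assign each demand point to its cheapest open site.
  N-α→Site 3 13, N-β→Site 2 12, N-γ→Site 2 16
  routing cost 41, fixed 16 → total 57.
Compare {Site 2}: routing cost 54 + fixed 8 = 62.
Compare {Site 1, Site 2, Site 3}: routing cost 41 + fixed 26 = 67.
Compare {Site 1, Site 3}: routing cost 50 + fixed 18 = 68.
All other subsets cost ≥ 62. Minimum total cost: 57.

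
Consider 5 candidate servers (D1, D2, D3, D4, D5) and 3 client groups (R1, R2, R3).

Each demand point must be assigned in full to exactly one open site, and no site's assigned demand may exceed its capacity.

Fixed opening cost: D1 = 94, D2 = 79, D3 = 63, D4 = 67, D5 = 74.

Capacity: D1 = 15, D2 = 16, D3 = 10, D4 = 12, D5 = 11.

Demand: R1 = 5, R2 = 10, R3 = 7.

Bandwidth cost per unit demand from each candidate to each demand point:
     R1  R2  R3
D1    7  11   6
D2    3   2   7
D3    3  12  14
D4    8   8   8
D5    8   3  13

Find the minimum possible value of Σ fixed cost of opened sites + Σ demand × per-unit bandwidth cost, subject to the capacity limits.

237

Open {D2, D4}; cheapest assignment that respects the capacities:
  D2 (cap 16, load 15): R1, R2 — cost 5×3 + 10×2 = 35
  D4 (cap 12, load 7): R3 — cost 7×8 = 56
  Shipping 91, fixed 146 → total 237.
  Any other capacity-feasible assignment to {D2, D4} ships for at least 91.
Compare {D2, D5}: its best feasible assignment gives total 247.
Compare {D1, D2}: its best feasible assignment gives total 250.
Every other set of open sites that can feasibly serve all demand totals ≥ 247 even under its best assignment. Minimum: 237.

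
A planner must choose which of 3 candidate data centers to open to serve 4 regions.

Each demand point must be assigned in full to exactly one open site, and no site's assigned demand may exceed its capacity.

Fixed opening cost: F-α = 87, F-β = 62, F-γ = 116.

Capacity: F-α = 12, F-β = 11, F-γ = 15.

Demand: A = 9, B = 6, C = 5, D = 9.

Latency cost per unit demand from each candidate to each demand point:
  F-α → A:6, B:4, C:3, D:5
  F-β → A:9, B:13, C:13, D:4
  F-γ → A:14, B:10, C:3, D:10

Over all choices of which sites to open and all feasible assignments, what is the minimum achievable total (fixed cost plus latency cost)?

Open {F-α, F-β, F-γ}; cheapest assignment that respects the capacities:
  F-α (cap 12, load 9): A — cost 9×6 = 54
  F-β (cap 11, load 9): D — cost 9×4 = 36
  F-γ (cap 15, load 11): B, C — cost 6×10 + 5×3 = 75
  Shipping 165, fixed 265 → total 430.
  Any other capacity-feasible assignment to {F-α, F-β, F-γ} ships for at least 165.
Total demand is 29 and no other set of sites has combined capacity ≥ 29, so {F-α, F-β, F-γ} is the only feasible choice of open sites. Minimum: 430.

430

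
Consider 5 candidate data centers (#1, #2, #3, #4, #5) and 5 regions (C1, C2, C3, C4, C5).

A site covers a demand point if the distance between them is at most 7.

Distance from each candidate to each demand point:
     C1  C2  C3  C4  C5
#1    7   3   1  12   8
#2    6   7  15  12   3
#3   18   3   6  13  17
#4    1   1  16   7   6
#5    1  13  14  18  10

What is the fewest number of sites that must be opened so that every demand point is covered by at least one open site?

Coverage sets (demand points within 7 of each site):
  #1: {C1, C2, C3}
  #2: {C1, C2, C5}
  #3: {C2, C3}
  #4: {C1, C2, C4, C5}
  #5: {C1}
No single site covers all 5 demand points.
But {#1, #4} covers everything, so the minimum is 2.

2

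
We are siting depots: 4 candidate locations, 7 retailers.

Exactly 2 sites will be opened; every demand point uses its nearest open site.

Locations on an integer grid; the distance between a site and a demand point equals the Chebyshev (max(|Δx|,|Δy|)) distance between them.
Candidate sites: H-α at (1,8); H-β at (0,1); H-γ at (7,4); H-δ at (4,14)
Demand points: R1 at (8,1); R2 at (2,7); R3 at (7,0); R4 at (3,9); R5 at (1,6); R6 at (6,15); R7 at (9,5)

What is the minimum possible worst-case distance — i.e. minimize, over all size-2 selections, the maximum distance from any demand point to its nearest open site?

6

Open {H-γ, H-δ}.
  Farthest demand point is R5 at distance 6 (to H-γ); all others are ≤ 6.
With {H-α, H-γ} the worst case is 7.
With {H-α, H-β} the worst case is 8.
No size-2 selection achieves below 6.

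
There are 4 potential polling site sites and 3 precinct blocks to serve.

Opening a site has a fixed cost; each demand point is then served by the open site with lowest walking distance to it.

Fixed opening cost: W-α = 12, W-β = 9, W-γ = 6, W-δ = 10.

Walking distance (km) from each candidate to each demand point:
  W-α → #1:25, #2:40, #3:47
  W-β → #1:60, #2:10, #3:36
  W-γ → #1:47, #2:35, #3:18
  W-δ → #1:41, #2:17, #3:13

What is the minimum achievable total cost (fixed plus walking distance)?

Open {W-α, W-δ}: assign each demand point to its cheapest open site.
  #1→W-α 25, #2→W-δ 17, #3→W-δ 13
  walking distance 55, fixed 22 → total 77.
Compare {W-α, W-β, W-δ}: walking distance 48 + fixed 31 = 79.
Compare {W-α, W-β, W-γ}: walking distance 53 + fixed 27 = 80.
Compare {W-δ}: walking distance 71 + fixed 10 = 81.
All other subsets cost ≥ 79. Minimum total cost: 77.

77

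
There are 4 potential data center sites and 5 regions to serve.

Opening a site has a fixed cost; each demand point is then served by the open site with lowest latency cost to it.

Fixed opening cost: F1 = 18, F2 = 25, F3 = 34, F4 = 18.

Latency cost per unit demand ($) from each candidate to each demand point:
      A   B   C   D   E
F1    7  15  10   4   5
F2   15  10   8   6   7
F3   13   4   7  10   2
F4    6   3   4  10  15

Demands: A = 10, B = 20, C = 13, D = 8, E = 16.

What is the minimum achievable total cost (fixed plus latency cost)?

306

Open {F1, F3, F4}: assign each demand point to its cheapest open site.
  A→F4 10×6=60, B→F4 20×3=60, C→F4 13×4=52, D→F1 8×4=32, E→F3 16×2=32
  latency cost 236, fixed 70 → total 306.
Compare {F1, F4}: latency cost 284 + fixed 36 = 320.
Compare {F2, F3, F4}: latency cost 252 + fixed 77 = 329.
Compare {F1, F2, F3, F4}: latency cost 236 + fixed 95 = 331.
All other subsets cost ≥ 320. Minimum total cost: 306.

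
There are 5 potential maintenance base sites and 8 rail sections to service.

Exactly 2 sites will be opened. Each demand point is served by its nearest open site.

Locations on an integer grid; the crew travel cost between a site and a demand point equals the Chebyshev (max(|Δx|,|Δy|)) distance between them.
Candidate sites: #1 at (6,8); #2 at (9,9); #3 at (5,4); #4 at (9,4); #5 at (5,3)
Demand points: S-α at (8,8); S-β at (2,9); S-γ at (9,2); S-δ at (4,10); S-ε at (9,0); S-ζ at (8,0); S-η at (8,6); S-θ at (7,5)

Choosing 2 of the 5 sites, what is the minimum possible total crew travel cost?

Open {#1, #4}.
  S-α→#1 2, S-β→#1 4, S-γ→#4 2, S-δ→#1 2, S-ε→#4 4, S-ζ→#4 4, S-η→#1 2, S-θ→#4 2  ⇒ total 22.
Compare {#1, #5}: total 23.
Compare {#1, #3}: total 24.
No size-2 selection does better; minimum is 22.

22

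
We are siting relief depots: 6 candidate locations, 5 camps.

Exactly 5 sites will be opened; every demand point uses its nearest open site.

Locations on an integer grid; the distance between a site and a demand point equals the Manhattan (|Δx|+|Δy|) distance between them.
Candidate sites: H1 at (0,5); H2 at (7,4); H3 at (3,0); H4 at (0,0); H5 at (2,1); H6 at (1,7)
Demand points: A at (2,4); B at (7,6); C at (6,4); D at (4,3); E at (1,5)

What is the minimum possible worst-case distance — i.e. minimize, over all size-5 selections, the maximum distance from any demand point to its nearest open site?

Open {H1, H2, H3, H4, H5}.
  Farthest demand point is D at distance 4 (to H2); all others are ≤ 4.
With {H1, H2, H3, H4, H6} the worst case is 4.
With {H1, H2, H3, H5, H6} the worst case is 4.
No size-5 selection achieves below 4.

4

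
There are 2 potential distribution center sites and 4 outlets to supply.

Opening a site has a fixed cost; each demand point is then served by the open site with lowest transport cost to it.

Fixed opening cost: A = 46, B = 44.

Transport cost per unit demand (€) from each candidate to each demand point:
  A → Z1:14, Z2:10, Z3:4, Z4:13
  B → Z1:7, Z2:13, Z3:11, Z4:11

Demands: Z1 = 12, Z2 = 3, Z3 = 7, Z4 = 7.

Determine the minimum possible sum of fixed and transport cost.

Open {A, B}: assign each demand point to its cheapest open site.
  Z1→B 12×7=84, Z2→A 3×10=30, Z3→A 7×4=28, Z4→B 7×11=77
  transport cost 219, fixed 90 → total 309.
Compare {B}: transport cost 277 + fixed 44 = 321.
Compare {A}: transport cost 317 + fixed 46 = 363.

309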